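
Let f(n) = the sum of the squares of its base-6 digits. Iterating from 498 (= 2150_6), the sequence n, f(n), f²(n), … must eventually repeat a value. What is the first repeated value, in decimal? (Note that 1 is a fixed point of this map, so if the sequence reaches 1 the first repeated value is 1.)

498 = (2,1,5,0)_6 → 2² + 1² + 5² + 0² = 30
30 = (5,0)_6 → 5² + 0² = 25
25 = (4,1)_6 → 4² + 1² = 17
17 = (2,5)_6 → 2² + 5² = 29
29 = (4,5)_6 → 4² + 5² = 41
41 = (1,0,5)_6 → 1² + 0² + 5² = 26
26 = (4,2)_6 → 4² + 2² = 20
20 = (3,2)_6 → 3² + 2² = 13
13 = (2,1)_6 → 2² + 1² = 5
5 = (5)_6 → 5² = 25  — 25 already appeared earlier.

25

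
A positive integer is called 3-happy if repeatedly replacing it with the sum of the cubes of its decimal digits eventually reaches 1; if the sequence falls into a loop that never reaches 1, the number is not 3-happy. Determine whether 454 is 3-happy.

not 3-happy

454 → 253
253 → 160
160 → 217
217 → 352
352 → 160  — 160 already seen; the sequence cycles without reaching 1.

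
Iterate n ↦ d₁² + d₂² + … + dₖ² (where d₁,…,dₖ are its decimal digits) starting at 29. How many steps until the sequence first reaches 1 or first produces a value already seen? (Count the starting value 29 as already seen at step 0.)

29 → 2² + 9² = 4 + 81 = 85
85 → 8² + 5² = 64 + 25 = 89
89 → 8² + 9² = 64 + 81 = 145
145 → 1² + 4² + 5² = 1 + 16 + 25 = 42
42 → 4² + 2² = 16 + 4 = 20
20 → 2² + 0² = 4 + 0 = 4
4 → 4² = 16
16 → 1² + 6² = 1 + 36 = 37
37 → 3² + 7² = 9 + 49 = 58
58 → 5² + 8² = 25 + 64 = 89  — 89 repeats.
That took 10 steps.

10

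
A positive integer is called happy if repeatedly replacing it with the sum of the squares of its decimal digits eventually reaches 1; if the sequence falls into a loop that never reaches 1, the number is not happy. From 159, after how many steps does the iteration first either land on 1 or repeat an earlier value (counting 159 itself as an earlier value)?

159 → 1² + 5² + 9² = 107
107 → 1² + 0² + 7² = 50
50 → 5² + 0² = 25
25 → 2² + 5² = 29
29 → 2² + 9² = 85
85 → 8² + 5² = 89
89 → 8² + 9² = 145
145 → 1² + 4² + 5² = 42
42 → 4² + 2² = 20
20 → 2² + 0² = 4
4 → 4² = 16
16 → 1² + 6² = 37
37 → 3² + 7² = 58
58 → 5² + 8² = 89  — 89 repeats.
That took 14 steps.

14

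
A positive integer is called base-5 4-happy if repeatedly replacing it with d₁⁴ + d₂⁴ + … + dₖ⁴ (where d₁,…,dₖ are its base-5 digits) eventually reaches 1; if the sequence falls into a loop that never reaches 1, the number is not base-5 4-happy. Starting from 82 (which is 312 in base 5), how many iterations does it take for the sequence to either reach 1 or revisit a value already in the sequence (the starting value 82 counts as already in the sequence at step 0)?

82 = (3,1,2)_5 → 98
98 = (3,4,3)_5 → 418
418 = (3,1,3,3)_5 → 244
244 = (1,4,3,4)_5 → 594
594 = (4,3,3,4)_5 → 674
674 = (1,0,1,4,4)_5 → 514
514 = (4,0,2,4)_5 → 528
528 = (4,1,0,3)_5 → 338
338 = (2,3,2,3)_5 → 194
194 = (1,2,3,4)_5 → 354
354 = (2,4,0,4)_5 → 528  — 528 repeats.
That took 11 steps.

11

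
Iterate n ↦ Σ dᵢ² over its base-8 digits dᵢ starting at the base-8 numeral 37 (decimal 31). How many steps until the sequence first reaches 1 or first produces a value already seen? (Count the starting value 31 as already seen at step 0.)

10

31 = (3,7)_8 → 3² + 7² = 9 + 49 = 58
58 = (7,2)_8 → 7² + 2² = 49 + 4 = 53
53 = (6,5)_8 → 6² + 5² = 36 + 25 = 61
61 = (7,5)_8 → 7² + 5² = 49 + 25 = 74
74 = (1,1,2)_8 → 1² + 1² + 2² = 1 + 1 + 4 = 6
6 = (6)_8 → 6² = 36
36 = (4,4)_8 → 4² + 4² = 16 + 16 = 32
32 = (4,0)_8 → 4² + 0² = 16 + 0 = 16
16 = (2,0)_8 → 2² + 0² = 4 + 0 = 4
4 = (4)_8 → 4² = 16  — 16 repeats.
That took 10 steps.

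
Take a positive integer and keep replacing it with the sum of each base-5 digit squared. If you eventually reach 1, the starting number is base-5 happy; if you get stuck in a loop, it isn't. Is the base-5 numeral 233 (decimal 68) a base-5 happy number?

not base-5 happy

68 = (2,3,3)_5 → 22
22 = (4,2)_5 → 20
20 = (4,0)_5 → 16
16 = (3,1)_5 → 10
10 = (2,0)_5 → 4
4 = (4)_5 → 16  — 16 already seen; the sequence cycles without reaching 1.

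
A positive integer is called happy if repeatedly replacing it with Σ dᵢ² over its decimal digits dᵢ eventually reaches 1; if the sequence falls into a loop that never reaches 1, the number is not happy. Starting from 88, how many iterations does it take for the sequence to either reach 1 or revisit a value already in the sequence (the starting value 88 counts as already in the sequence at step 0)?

88 → 8² + 8² = 128
128 → 1² + 2² + 8² = 69
69 → 6² + 9² = 117
117 → 1² + 1² + 7² = 51
51 → 5² + 1² = 26
26 → 2² + 6² = 40
40 → 4² + 0² = 16
16 → 1² + 6² = 37
37 → 3² + 7² = 58
58 → 5² + 8² = 89
89 → 8² + 9² = 145
145 → 1² + 4² + 5² = 42
42 → 4² + 2² = 20
20 → 2² + 0² = 4
4 → 4² = 16  — 16 repeats.
That took 15 steps.

15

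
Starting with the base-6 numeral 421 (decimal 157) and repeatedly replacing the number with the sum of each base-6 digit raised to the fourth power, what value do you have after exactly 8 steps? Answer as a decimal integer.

114

157 = (4,2,1)_6 → 273
273 = (1,1,3,3)_6 → 164
164 = (4,3,2)_6 → 353
353 = (1,3,4,5)_6 → 963
963 = (4,2,4,3)_6 → 609
609 = (2,4,5,3)_6 → 978
978 = (4,3,1,0)_6 → 338
338 = (1,3,2,2)_6 → 114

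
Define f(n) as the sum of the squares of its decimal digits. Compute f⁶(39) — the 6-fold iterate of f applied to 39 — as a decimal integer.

39 → 3² + 9² = 9 + 81 = 90
90 → 9² + 0² = 81 + 0 = 81
81 → 8² + 1² = 64 + 1 = 65
65 → 6² + 5² = 36 + 25 = 61
61 → 6² + 1² = 36 + 1 = 37
37 → 3² + 7² = 9 + 49 = 58

58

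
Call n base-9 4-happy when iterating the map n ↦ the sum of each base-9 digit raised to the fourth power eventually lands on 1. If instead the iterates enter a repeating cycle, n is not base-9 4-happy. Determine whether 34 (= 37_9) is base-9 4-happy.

34 = (3,7)_9 → 2482
2482 = (3,3,5,7)_9 → 3188
3188 = (4,3,3,2)_9 → 434
434 = (5,3,2)_9 → 722
722 = (8,8,2)_9 → 8208
8208 = (1,2,2,3,0)_9 → 114
114 = (1,3,6)_9 → 1378
1378 = (1,8,0,1)_9 → 4098
4098 = (5,5,5,3)_9 → 1956
1956 = (2,6,1,3)_9 → 1394
1394 = (1,8,1,8)_9 → 8194
8194 = (1,2,2,1,4)_9 → 290
290 = (3,5,2)_9 → 722  — 722 already seen; the sequence cycles without reaching 1.

not base-9 4-happy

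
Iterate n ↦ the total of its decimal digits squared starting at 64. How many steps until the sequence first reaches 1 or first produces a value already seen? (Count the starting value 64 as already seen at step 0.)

12

64 → 6² + 4² = 52
52 → 5² + 2² = 29
29 → 2² + 9² = 85
85 → 8² + 5² = 89
89 → 8² + 9² = 145
145 → 1² + 4² + 5² = 42
42 → 4² + 2² = 20
20 → 2² + 0² = 4
4 → 4² = 16
16 → 1² + 6² = 37
37 → 3² + 7² = 58
58 → 5² + 8² = 89  — 89 repeats.
That took 12 steps.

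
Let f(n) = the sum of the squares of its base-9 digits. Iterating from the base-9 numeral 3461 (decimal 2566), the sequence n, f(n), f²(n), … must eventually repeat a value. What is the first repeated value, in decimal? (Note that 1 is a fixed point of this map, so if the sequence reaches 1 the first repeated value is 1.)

50

2566 = (3,4,6,1)_9 → 3² + 4² + 6² + 1² = 9 + 16 + 36 + 1 = 62
62 = (6,8)_9 → 6² + 8² = 36 + 64 = 100
100 = (1,2,1)_9 → 1² + 2² + 1² = 1 + 4 + 1 = 6
6 = (6)_9 → 6² = 36
36 = (4,0)_9 → 4² + 0² = 16 + 0 = 16
16 = (1,7)_9 → 1² + 7² = 1 + 49 = 50
50 = (5,5)_9 → 5² + 5² = 25 + 25 = 50  — 50 already appeared earlier.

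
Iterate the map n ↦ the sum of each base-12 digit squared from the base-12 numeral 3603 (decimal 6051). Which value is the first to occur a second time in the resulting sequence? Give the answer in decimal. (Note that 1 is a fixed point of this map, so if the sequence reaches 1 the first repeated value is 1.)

25

6051 = (3,6,0,3)_12 → 3² + 6² + 0² + 3² = 54
54 = (4,6)_12 → 4² + 6² = 52
52 = (4,4)_12 → 4² + 4² = 32
32 = (2,8)_12 → 2² + 8² = 68
68 = (5,8)_12 → 5² + 8² = 89
89 = (7,5)_12 → 7² + 5² = 74
74 = (6,2)_12 → 6² + 2² = 40
40 = (3,4)_12 → 3² + 4² = 25
25 = (2,1)_12 → 2² + 1² = 5
5 = (5)_12 → 5² = 25  — 25 already appeared earlier.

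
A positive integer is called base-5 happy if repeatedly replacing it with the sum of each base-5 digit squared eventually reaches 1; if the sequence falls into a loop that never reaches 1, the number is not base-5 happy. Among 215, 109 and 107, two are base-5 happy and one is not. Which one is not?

107

215: 215 → 19 → 25 → 1  — reaches 1 (base-5 happy)
109: 109 → 33 → 11 → 5 → 1  — reaches 1 (base-5 happy)
107: 107 → 21 → 17 → 13 → 13  — repeats 13 (not base-5 happy)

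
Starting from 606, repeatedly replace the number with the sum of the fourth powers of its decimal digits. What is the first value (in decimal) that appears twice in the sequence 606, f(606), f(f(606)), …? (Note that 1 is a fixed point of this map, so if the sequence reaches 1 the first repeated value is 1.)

606 → 2592
2592 → 7218
7218 → 6514
6514 → 2178
2178 → 6514  — 6514 already appeared earlier.

6514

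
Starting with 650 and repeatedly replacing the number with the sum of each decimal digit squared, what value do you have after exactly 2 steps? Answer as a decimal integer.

650 → 6² + 5² + 0² = 61
61 → 6² + 1² = 37

37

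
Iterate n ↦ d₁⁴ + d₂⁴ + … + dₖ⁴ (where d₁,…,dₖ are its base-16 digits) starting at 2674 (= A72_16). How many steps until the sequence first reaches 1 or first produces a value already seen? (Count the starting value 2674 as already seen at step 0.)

2674 = (10,7,2)_16 → 10⁴ + 7⁴ + 2⁴ = 10000 + 2401 + 16 = 12417
12417 = (3,0,8,1)_16 → 3⁴ + 0⁴ + 8⁴ + 1⁴ = 81 + 0 + 4096 + 1 = 4178
4178 = (1,0,5,2)_16 → 1⁴ + 0⁴ + 5⁴ + 2⁴ = 1 + 0 + 625 + 16 = 642
642 = (2,8,2)_16 → 2⁴ + 8⁴ + 2⁴ = 16 + 4096 + 16 = 4128
4128 = (1,0,2,0)_16 → 1⁴ + 0⁴ + 2⁴ + 0⁴ = 1 + 0 + 16 + 0 = 17
17 = (1,1)_16 → 1⁴ + 1⁴ = 1 + 1 = 2
2 = (2)_16 → 2⁴ = 16
16 = (1,0)_16 → 1⁴ + 0⁴ = 1 + 0 = 1  — reached 1.
That took 8 steps.

8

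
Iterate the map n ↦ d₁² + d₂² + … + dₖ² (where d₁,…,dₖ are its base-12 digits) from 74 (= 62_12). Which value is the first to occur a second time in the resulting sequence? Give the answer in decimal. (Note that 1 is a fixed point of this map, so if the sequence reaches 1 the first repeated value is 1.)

74 = (6,2)_12 → 6² + 2² = 40
40 = (3,4)_12 → 3² + 4² = 25
25 = (2,1)_12 → 2² + 1² = 5
5 = (5)_12 → 5² = 25  — 25 already appeared earlier.

25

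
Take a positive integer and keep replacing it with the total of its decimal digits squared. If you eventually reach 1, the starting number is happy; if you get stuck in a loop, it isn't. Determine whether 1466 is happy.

not happy

1466 → 1² + 4² + 6² + 6² = 1 + 16 + 36 + 36 = 89
89 → 8² + 9² = 64 + 81 = 145
145 → 1² + 4² + 5² = 1 + 16 + 25 = 42
42 → 4² + 2² = 16 + 4 = 20
20 → 2² + 0² = 4 + 0 = 4
4 → 4² = 16
16 → 1² + 6² = 1 + 36 = 37
37 → 3² + 7² = 9 + 49 = 58
58 → 5² + 8² = 25 + 64 = 89  — 89 already seen; the sequence cycles without reaching 1.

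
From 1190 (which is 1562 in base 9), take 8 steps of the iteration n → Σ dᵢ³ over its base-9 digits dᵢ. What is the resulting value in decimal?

1190 = (1,5,6,2)_9 → 1³ + 5³ + 6³ + 2³ = 1 + 125 + 216 + 8 = 350
350 = (4,2,8)_9 → 4³ + 2³ + 8³ = 64 + 8 + 512 = 584
584 = (7,1,8)_9 → 7³ + 1³ + 8³ = 343 + 1 + 512 = 856
856 = (1,1,5,1)_9 → 1³ + 1³ + 5³ + 1³ = 1 + 1 + 125 + 1 = 128
128 = (1,5,2)_9 → 1³ + 5³ + 2³ = 1 + 125 + 8 = 134
134 = (1,5,8)_9 → 1³ + 5³ + 8³ = 1 + 125 + 512 = 638
638 = (7,7,8)_9 → 7³ + 7³ + 8³ = 343 + 343 + 512 = 1198
1198 = (1,5,7,1)_9 → 1³ + 5³ + 7³ + 1³ = 1 + 125 + 343 + 1 = 470

470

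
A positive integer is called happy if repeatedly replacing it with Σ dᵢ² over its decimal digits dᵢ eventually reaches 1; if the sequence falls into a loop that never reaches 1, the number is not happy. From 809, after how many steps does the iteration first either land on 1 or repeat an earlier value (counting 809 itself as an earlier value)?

9

809 → 8² + 0² + 9² = 64 + 0 + 81 = 145
145 → 1² + 4² + 5² = 1 + 16 + 25 = 42
42 → 4² + 2² = 16 + 4 = 20
20 → 2² + 0² = 4 + 0 = 4
4 → 4² = 16
16 → 1² + 6² = 1 + 36 = 37
37 → 3² + 7² = 9 + 49 = 58
58 → 5² + 8² = 25 + 64 = 89
89 → 8² + 9² = 64 + 81 = 145  — 145 repeats.
That took 9 steps.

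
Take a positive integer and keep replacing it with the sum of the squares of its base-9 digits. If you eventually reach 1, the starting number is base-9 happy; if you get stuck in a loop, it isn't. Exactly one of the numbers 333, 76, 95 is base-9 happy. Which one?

333: 333 → 17 → 65 → 53 → 89 → 65  — repeats 65 (not base-9 happy)
76: 76 → 80 → 128 → 30 → 18 → 4 → 16 → 50 → 50  — repeats 50 (not base-9 happy)
95: 95 → 27 → 9 → 1  — reaches 1 (base-9 happy)

95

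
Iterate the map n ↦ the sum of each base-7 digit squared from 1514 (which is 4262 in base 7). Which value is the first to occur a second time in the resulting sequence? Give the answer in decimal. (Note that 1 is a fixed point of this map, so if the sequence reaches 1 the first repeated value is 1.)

1514 = (4,2,6,2)_7 → 4² + 2² + 6² + 2² = 60
60 = (1,1,4)_7 → 1² + 1² + 4² = 18
18 = (2,4)_7 → 2² + 4² = 20
20 = (2,6)_7 → 2² + 6² = 40
40 = (5,5)_7 → 5² + 5² = 50
50 = (1,0,1)_7 → 1² + 0² + 1² = 2
2 = (2)_7 → 2² = 4
4 = (4)_7 → 4² = 16
16 = (2,2)_7 → 2² + 2² = 8
8 = (1,1)_7 → 1² + 1² = 2  — 2 already appeared earlier.

2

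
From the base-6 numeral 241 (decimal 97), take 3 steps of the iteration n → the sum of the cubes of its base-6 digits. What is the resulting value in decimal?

28

97 = (2,4,1)_6 → 2³ + 4³ + 1³ = 73
73 = (2,0,1)_6 → 2³ + 0³ + 1³ = 9
9 = (1,3)_6 → 1³ + 3³ = 28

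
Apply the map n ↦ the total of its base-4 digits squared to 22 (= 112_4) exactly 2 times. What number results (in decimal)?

22 = (1,1,2)_4 → 1² + 1² + 2² = 1 + 1 + 4 = 6
6 = (1,2)_4 → 1² + 2² = 1 + 4 = 5

5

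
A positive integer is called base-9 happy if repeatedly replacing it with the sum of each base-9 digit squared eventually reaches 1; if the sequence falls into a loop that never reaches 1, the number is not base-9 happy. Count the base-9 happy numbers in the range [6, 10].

1

6: 6 → 36 → 16 → 50 → 50  (repeats 50)
7: 7 → 49 → 41 → 41  (repeats 41)
8: 8 → 64 → 50 → 50  (repeats 50)
9: 9 → 1  (reaches 1)
10: 10 → 2 → 4 → 16 → 50 → 50  (repeats 50)
base-9 happy: 9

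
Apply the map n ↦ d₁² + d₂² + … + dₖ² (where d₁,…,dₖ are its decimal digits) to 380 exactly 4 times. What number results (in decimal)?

145

380 → 3² + 8² + 0² = 73
73 → 7² + 3² = 58
58 → 5² + 8² = 89
89 → 8² + 9² = 145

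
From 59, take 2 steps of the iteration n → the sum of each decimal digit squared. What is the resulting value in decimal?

59 → 5² + 9² = 25 + 81 = 106
106 → 1² + 0² + 6² = 1 + 0 + 36 = 37

37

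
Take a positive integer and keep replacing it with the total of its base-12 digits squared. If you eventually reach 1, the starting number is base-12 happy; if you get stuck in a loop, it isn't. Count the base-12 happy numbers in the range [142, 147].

142: 142 → 221 → 62 → 29 → 29  — not base-12 happy
143: 143 → 242 → 69 → 106 → 164 → 66 → 61 → 26 → 8 → 64 → 41 → 34 → 104 → 128 → 164  — not base-12 happy
144: 144 → 1  — base-12 happy
145: 145 → 2 → 4 → 16 → 17 → 26 → 8 → 64 → 41 → 34 → 104 → 128 → 164 → 66 → 61 → 26  — not base-12 happy
146: 146 → 5 → 25 → 5  — not base-12 happy
147: 147 → 10 → 100 → 80 → 100  — not base-12 happy
base-12 happy: 144

1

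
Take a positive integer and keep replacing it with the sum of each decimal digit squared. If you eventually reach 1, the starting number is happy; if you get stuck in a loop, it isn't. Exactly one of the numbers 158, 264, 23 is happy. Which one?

23

158: 158 → 90 → 81 → 65 → 61 → 37 → 58 → 89 → 145 → 42 → 20 → 4 → 16 → 37  — repeats 37 (not happy)
264: 264 → 56 → 61 → 37 → 58 → 89 → 145 → 42 → 20 → 4 → 16 → 37  — repeats 37 (not happy)
23: 23 → 13 → 10 → 1  — reaches 1 (happy)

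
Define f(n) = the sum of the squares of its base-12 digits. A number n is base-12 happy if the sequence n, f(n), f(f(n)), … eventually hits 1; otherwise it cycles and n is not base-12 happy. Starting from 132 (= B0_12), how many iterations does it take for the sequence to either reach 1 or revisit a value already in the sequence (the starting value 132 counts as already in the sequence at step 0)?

132 = (11,0)_12 → 11² + 0² = 121
121 = (10,1)_12 → 10² + 1² = 101
101 = (8,5)_12 → 8² + 5² = 89
89 = (7,5)_12 → 7² + 5² = 74
74 = (6,2)_12 → 6² + 2² = 40
40 = (3,4)_12 → 3² + 4² = 25
25 = (2,1)_12 → 2² + 1² = 5
5 = (5)_12 → 5² = 25  — 25 repeats.
That took 8 steps.

8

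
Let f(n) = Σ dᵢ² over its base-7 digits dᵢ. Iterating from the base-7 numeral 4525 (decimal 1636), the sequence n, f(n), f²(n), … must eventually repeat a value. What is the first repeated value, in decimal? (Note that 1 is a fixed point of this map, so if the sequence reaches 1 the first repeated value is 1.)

1636 = (4,5,2,5)_7 → 4² + 5² + 2² + 5² = 70
70 = (1,3,0)_7 → 1² + 3² + 0² = 10
10 = (1,3)_7 → 1² + 3² = 10  — 10 already appeared earlier.

10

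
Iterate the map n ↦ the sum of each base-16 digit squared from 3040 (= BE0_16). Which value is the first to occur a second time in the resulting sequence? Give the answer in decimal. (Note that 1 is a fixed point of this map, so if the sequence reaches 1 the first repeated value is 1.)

1

3040 = (11,14,0)_16 → 11² + 14² + 0² = 317
317 = (1,3,13)_16 → 1² + 3² + 13² = 179
179 = (11,3)_16 → 11² + 3² = 130
130 = (8,2)_16 → 8² + 2² = 68
68 = (4,4)_16 → 4² + 4² = 32
32 = (2,0)_16 → 2² + 0² = 4
4 = (4)_16 → 4² = 16
16 = (1,0)_16 → 1² + 0² = 1  — reached the fixed point 1.
1 → 1, so 1 is the first repeated value.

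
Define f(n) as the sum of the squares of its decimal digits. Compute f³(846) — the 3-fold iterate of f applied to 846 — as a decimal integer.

846 → 8² + 4² + 6² = 64 + 16 + 36 = 116
116 → 1² + 1² + 6² = 1 + 1 + 36 = 38
38 → 3² + 8² = 9 + 64 = 73

73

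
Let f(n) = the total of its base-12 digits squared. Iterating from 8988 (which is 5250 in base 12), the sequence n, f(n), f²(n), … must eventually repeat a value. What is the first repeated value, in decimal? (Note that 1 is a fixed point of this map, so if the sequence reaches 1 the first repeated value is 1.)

8988 = (5,2,5,0)_12 → 5² + 2² + 5² + 0² = 54
54 = (4,6)_12 → 4² + 6² = 52
52 = (4,4)_12 → 4² + 4² = 32
32 = (2,8)_12 → 2² + 8² = 68
68 = (5,8)_12 → 5² + 8² = 89
89 = (7,5)_12 → 7² + 5² = 74
74 = (6,2)_12 → 6² + 2² = 40
40 = (3,4)_12 → 3² + 4² = 25
25 = (2,1)_12 → 2² + 1² = 5
5 = (5)_12 → 5² = 25  — 25 already appeared earlier.

25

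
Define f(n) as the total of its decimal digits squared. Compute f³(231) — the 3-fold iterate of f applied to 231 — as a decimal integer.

50

231 → 2² + 3² + 1² = 4 + 9 + 1 = 14
14 → 1² + 4² = 1 + 16 = 17
17 → 1² + 7² = 1 + 49 = 50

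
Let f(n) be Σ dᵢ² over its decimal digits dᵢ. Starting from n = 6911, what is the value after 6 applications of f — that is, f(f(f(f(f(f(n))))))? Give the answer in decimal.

145

6911 → 6² + 9² + 1² + 1² = 36 + 81 + 1 + 1 = 119
119 → 1² + 1² + 9² = 1 + 1 + 81 = 83
83 → 8² + 3² = 64 + 9 = 73
73 → 7² + 3² = 49 + 9 = 58
58 → 5² + 8² = 25 + 64 = 89
89 → 8² + 9² = 64 + 81 = 145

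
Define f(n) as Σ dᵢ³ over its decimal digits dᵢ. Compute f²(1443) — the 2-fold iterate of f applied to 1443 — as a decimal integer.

1443 → 156
156 → 342

342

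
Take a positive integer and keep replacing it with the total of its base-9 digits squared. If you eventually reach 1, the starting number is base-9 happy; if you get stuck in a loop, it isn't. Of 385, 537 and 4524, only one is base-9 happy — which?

385

385: 385 → 101 → 9 → 1  — reaches 1 (base-9 happy)
537: 537 → 97 → 51 → 61 → 85 → 17 → 65 → 53 → 89 → 65  — repeats 65 (not base-9 happy)
4524: 4524 → 122 → 42 → 52 → 74 → 68 → 74  — repeats 74 (not base-9 happy)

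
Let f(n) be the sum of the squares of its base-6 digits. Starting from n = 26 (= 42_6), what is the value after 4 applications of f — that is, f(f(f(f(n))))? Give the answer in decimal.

25

26 = (4,2)_6 → 4² + 2² = 20
20 = (3,2)_6 → 3² + 2² = 13
13 = (2,1)_6 → 2² + 1² = 5
5 = (5)_6 → 5² = 25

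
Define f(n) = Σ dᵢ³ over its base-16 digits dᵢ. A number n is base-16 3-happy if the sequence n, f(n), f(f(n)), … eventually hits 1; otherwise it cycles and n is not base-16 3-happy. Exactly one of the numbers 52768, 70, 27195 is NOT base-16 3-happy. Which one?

27195

52768: 52768 → 4480 → 514 → 16 → 1  — reaches 1 (base-16 3-happy)
70: 70 → 280 → 514 → 16 → 1  — reaches 1 (base-16 3-happy)
27195: 27195 → 2574 → 3744 → 3744  — repeats 3744 (not base-16 3-happy)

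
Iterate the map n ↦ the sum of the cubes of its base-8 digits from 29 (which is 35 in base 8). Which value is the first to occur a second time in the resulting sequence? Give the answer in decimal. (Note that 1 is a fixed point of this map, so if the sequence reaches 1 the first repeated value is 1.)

29 = (3,5)_8 → 3³ + 5³ = 152
152 = (2,3,0)_8 → 2³ + 3³ + 0³ = 35
35 = (4,3)_8 → 4³ + 3³ = 91
91 = (1,3,3)_8 → 1³ + 3³ + 3³ = 55
55 = (6,7)_8 → 6³ + 7³ = 559
559 = (1,0,5,7)_8 → 1³ + 0³ + 5³ + 7³ = 469
469 = (7,2,5)_8 → 7³ + 2³ + 5³ = 476
476 = (7,3,4)_8 → 7³ + 3³ + 4³ = 434
434 = (6,6,2)_8 → 6³ + 6³ + 2³ = 440
440 = (6,7,0)_8 → 6³ + 7³ + 0³ = 559  — 559 already appeared earlier.

559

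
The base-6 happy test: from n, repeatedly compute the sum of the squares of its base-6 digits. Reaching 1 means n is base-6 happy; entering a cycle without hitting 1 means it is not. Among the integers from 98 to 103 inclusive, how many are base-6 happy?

1

98: 98 → 24 → 16 → 20 → 13 → 5 → 25 → 17 → 29 → 41 → 26 → 20  (repeats 20)
99: 99 → 29 → 41 → 26 → 20 → 13 → 5 → 25 → 17 → 29  (repeats 29)
100: 100 → 36 → 1  (reaches 1)
101: 101 → 45 → 11 → 26 → 20 → 13 → 5 → 25 → 17 → 29 → 41 → 26  (repeats 26)
102: 102 → 29 → 41 → 26 → 20 → 13 → 5 → 25 → 17 → 29  (repeats 29)
103: 103 → 30 → 25 → 17 → 29 → 41 → 26 → 20 → 13 → 5 → 25  (repeats 25)
base-6 happy: 100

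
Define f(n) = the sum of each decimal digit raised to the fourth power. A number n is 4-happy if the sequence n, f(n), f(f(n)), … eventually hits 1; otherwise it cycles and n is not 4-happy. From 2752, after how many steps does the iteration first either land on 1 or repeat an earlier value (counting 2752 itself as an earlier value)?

2752 → 2⁴ + 7⁴ + 5⁴ + 2⁴ = 3058
3058 → 3⁴ + 0⁴ + 5⁴ + 8⁴ = 4802
4802 → 4⁴ + 8⁴ + 0⁴ + 2⁴ = 4368
4368 → 4⁴ + 3⁴ + 6⁴ + 8⁴ = 5729
5729 → 5⁴ + 7⁴ + 2⁴ + 9⁴ = 9603
9603 → 9⁴ + 6⁴ + 0⁴ + 3⁴ = 7938
7938 → 7⁴ + 9⁴ + 3⁴ + 8⁴ = 13139
13139 → 1⁴ + 3⁴ + 1⁴ + 3⁴ + 9⁴ = 6725
6725 → 6⁴ + 7⁴ + 2⁴ + 5⁴ = 4338
4338 → 4⁴ + 3⁴ + 3⁴ + 8⁴ = 4514
4514 → 4⁴ + 5⁴ + 1⁴ + 4⁴ = 1138
1138 → 1⁴ + 1⁴ + 3⁴ + 8⁴ = 4179
4179 → 4⁴ + 1⁴ + 7⁴ + 9⁴ = 9219
9219 → 9⁴ + 2⁴ + 1⁴ + 9⁴ = 13139  — 13139 repeats.
That took 14 steps.

14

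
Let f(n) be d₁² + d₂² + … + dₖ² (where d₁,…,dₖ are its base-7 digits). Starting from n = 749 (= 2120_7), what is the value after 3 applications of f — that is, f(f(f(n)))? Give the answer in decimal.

749 = (2,1,2,0)_7 → 2² + 1² + 2² + 0² = 9
9 = (1,2)_7 → 1² + 2² = 5
5 = (5)_7 → 5² = 25

25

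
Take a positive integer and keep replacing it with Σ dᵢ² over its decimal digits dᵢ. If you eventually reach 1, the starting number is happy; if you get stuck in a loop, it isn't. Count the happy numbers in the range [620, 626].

620: 620 → 40 → 16 → 37 → 58 → 89 → 145 → 42 → 20 → 4 → 16  (repeats 16)
621: 621 → 41 → 17 → 50 → 25 → 29 → 85 → 89 → 145 → 42 → 20 → 4 → 16 → 37 → 58 → 89  (repeats 89)
622: 622 → 44 → 32 → 13 → 10 → 1  (reaches 1)
623: 623 → 49 → 97 → 130 → 10 → 1  (reaches 1)
624: 624 → 56 → 61 → 37 → 58 → 89 → 145 → 42 → 20 → 4 → 16 → 37  (repeats 37)
625: 625 → 65 → 61 → 37 → 58 → 89 → 145 → 42 → 20 → 4 → 16 → 37  (repeats 37)
626: 626 → 76 → 85 → 89 → 145 → 42 → 20 → 4 → 16 → 37 → 58 → 89  (repeats 89)
happy: 622, 623

2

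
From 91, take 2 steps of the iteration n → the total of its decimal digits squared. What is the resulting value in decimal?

68

91 → 9² + 1² = 82
82 → 8² + 2² = 68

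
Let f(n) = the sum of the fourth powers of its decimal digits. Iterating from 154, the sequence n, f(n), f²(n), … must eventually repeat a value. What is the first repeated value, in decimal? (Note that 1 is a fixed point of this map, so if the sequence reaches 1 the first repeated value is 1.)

154 → 1⁴ + 5⁴ + 4⁴ = 1 + 625 + 256 = 882
882 → 8⁴ + 8⁴ + 2⁴ = 4096 + 4096 + 16 = 8208
8208 → 8⁴ + 2⁴ + 0⁴ + 8⁴ = 4096 + 16 + 0 + 4096 = 8208  — 8208 already appeared earlier.

8208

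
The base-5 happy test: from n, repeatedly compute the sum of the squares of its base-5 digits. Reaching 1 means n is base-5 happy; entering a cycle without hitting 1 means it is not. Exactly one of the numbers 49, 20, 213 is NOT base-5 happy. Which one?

20

49: 49 → 33 → 11 → 5 → 1  — reaches 1 (base-5 happy)
20: 20 → 16 → 10 → 4 → 16  — repeats 16 (not base-5 happy)
213: 213 → 23 → 25 → 1  — reaches 1 (base-5 happy)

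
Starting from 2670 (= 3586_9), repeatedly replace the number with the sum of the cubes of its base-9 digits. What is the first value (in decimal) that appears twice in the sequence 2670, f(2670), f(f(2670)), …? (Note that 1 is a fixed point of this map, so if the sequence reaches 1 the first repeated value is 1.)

2670 = (3,5,8,6)_9 → 3³ + 5³ + 8³ + 6³ = 880
880 = (1,1,7,7)_9 → 1³ + 1³ + 7³ + 7³ = 688
688 = (8,4,4)_9 → 8³ + 4³ + 4³ = 640
640 = (7,8,1)_9 → 7³ + 8³ + 1³ = 856
856 = (1,1,5,1)_9 → 1³ + 1³ + 5³ + 1³ = 128
128 = (1,5,2)_9 → 1³ + 5³ + 2³ = 134
134 = (1,5,8)_9 → 1³ + 5³ + 8³ = 638
638 = (7,7,8)_9 → 7³ + 7³ + 8³ = 1198
1198 = (1,5,7,1)_9 → 1³ + 5³ + 7³ + 1³ = 470
470 = (5,7,2)_9 → 5³ + 7³ + 2³ = 476
476 = (5,7,8)_9 → 5³ + 7³ + 8³ = 980
980 = (1,3,0,8)_9 → 1³ + 3³ + 0³ + 8³ = 540
540 = (6,6,0)_9 → 6³ + 6³ + 0³ = 432
432 = (5,3,0)_9 → 5³ + 3³ + 0³ = 152
152 = (1,7,8)_9 → 1³ + 7³ + 8³ = 856  — 856 already appeared earlier.

856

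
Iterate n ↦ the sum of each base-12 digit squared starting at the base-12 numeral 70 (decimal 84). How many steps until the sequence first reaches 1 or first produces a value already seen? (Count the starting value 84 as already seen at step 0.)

13

84 = (7,0)_12 → 49
49 = (4,1)_12 → 17
17 = (1,5)_12 → 26
26 = (2,2)_12 → 8
8 = (8)_12 → 64
64 = (5,4)_12 → 41
41 = (3,5)_12 → 34
34 = (2,10)_12 → 104
104 = (8,8)_12 → 128
128 = (10,8)_12 → 164
164 = (1,1,8)_12 → 66
66 = (5,6)_12 → 61
61 = (5,1)_12 → 26  — 26 repeats.
That took 13 steps.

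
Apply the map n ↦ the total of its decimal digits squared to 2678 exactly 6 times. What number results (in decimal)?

2678 → 2² + 6² + 7² + 8² = 153
153 → 1² + 5² + 3² = 35
35 → 3² + 5² = 34
34 → 3² + 4² = 25
25 → 2² + 5² = 29
29 → 2² + 9² = 85

85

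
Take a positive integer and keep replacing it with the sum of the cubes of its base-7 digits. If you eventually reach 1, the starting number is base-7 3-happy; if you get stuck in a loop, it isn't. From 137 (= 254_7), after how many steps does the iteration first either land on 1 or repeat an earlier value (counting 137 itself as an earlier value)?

137 = (2,5,4)_7 → 2³ + 5³ + 4³ = 8 + 125 + 64 = 197
197 = (4,0,1)_7 → 4³ + 0³ + 1³ = 64 + 0 + 1 = 65
65 = (1,2,2)_7 → 1³ + 2³ + 2³ = 1 + 8 + 8 = 17
17 = (2,3)_7 → 2³ + 3³ = 8 + 27 = 35
35 = (5,0)_7 → 5³ + 0³ = 125 + 0 = 125
125 = (2,3,6)_7 → 2³ + 3³ + 6³ = 8 + 27 + 216 = 251
251 = (5,0,6)_7 → 5³ + 0³ + 6³ = 125 + 0 + 216 = 341
341 = (6,6,5)_7 → 6³ + 6³ + 5³ = 216 + 216 + 125 = 557
557 = (1,4,2,4)_7 → 1³ + 4³ + 2³ + 4³ = 1 + 64 + 8 + 64 = 137  — 137 repeats.
That took 9 steps.

9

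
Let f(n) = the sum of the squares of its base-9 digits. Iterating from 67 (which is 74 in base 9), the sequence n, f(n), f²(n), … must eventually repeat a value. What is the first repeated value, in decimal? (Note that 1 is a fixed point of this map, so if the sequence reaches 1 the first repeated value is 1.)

65

67 = (7,4)_9 → 65
65 = (7,2)_9 → 53
53 = (5,8)_9 → 89
89 = (1,0,8)_9 → 65  — 65 already appeared earlier.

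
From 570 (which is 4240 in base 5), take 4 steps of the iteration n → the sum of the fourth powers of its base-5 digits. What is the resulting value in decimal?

354

570 = (4,2,4,0)_5 → 4⁴ + 2⁴ + 4⁴ + 0⁴ = 528
528 = (4,1,0,3)_5 → 4⁴ + 1⁴ + 0⁴ + 3⁴ = 338
338 = (2,3,2,3)_5 → 2⁴ + 3⁴ + 2⁴ + 3⁴ = 194
194 = (1,2,3,4)_5 → 1⁴ + 2⁴ + 3⁴ + 4⁴ = 354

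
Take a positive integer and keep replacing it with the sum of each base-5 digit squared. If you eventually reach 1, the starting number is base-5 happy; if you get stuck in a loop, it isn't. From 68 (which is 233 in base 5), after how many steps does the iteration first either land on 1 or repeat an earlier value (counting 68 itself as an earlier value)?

68 = (2,3,3)_5 → 2² + 3² + 3² = 4 + 9 + 9 = 22
22 = (4,2)_5 → 4² + 2² = 16 + 4 = 20
20 = (4,0)_5 → 4² + 0² = 16 + 0 = 16
16 = (3,1)_5 → 3² + 1² = 9 + 1 = 10
10 = (2,0)_5 → 2² + 0² = 4 + 0 = 4
4 = (4)_5 → 4² = 16  — 16 repeats.
That took 6 steps.

6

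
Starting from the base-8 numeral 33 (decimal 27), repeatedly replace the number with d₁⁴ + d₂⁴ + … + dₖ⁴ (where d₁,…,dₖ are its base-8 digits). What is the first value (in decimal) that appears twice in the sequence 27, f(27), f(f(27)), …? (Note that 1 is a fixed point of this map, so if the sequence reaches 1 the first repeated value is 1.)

1

27 = (3,3)_8 → 3⁴ + 3⁴ = 81 + 81 = 162
162 = (2,4,2)_8 → 2⁴ + 4⁴ + 2⁴ = 16 + 256 + 16 = 288
288 = (4,4,0)_8 → 4⁴ + 4⁴ + 0⁴ = 256 + 256 + 0 = 512
512 = (1,0,0,0)_8 → 1⁴ + 0⁴ + 0⁴ + 0⁴ = 1 + 0 + 0 + 0 = 1  — reached the fixed point 1.
1 → 1, so 1 is the first repeated value.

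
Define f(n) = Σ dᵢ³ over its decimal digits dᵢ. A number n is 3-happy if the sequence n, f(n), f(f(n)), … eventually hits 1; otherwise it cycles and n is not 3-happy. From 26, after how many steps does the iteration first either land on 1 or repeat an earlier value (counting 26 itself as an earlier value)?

9

26 → 2³ + 6³ = 8 + 216 = 224
224 → 2³ + 2³ + 4³ = 8 + 8 + 64 = 80
80 → 8³ + 0³ = 512 + 0 = 512
512 → 5³ + 1³ + 2³ = 125 + 1 + 8 = 134
134 → 1³ + 3³ + 4³ = 1 + 27 + 64 = 92
92 → 9³ + 2³ = 729 + 8 = 737
737 → 7³ + 3³ + 7³ = 343 + 27 + 343 = 713
713 → 7³ + 1³ + 3³ = 343 + 1 + 27 = 371
371 → 3³ + 7³ + 1³ = 27 + 343 + 1 = 371  — 371 repeats.
That took 9 steps.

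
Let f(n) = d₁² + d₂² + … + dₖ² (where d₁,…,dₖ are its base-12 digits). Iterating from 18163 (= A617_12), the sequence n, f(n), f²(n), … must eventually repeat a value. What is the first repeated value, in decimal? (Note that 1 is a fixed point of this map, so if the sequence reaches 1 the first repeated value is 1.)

18163 = (10,6,1,7)_12 → 10² + 6² + 1² + 7² = 100 + 36 + 1 + 49 = 186
186 = (1,3,6)_12 → 1² + 3² + 6² = 1 + 9 + 36 = 46
46 = (3,10)_12 → 3² + 10² = 9 + 100 = 109
109 = (9,1)_12 → 9² + 1² = 81 + 1 = 82
82 = (6,10)_12 → 6² + 10² = 36 + 100 = 136
136 = (11,4)_12 → 11² + 4² = 121 + 16 = 137
137 = (11,5)_12 → 11² + 5² = 121 + 25 = 146
146 = (1,0,2)_12 → 1² + 0² + 2² = 1 + 0 + 4 = 5
5 = (5)_12 → 5² = 25
25 = (2,1)_12 → 2² + 1² = 4 + 1 = 5  — 5 already appeared earlier.

5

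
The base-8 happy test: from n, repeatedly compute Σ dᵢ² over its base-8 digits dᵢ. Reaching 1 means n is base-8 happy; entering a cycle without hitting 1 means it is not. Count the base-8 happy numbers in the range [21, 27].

1

21: 21 → 29 → 34 → 20 → 20  (repeats 20)
22: 22 → 40 → 25 → 10 → 5 → 25  (repeats 25)
23: 23 → 53 → 61 → 74 → 6 → 36 → 32 → 16 → 4 → 16  (repeats 16)
24: 24 → 9 → 2 → 4 → 16 → 4  (repeats 4)
25: 25 → 10 → 5 → 25  (repeats 25)
26: 26 → 13 → 26  (repeats 26)
27: 27 → 18 → 8 → 1  (reaches 1)
base-8 happy: 27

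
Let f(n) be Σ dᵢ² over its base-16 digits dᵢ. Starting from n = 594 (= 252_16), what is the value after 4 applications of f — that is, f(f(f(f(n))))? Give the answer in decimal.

594 = (2,5,2)_16 → 2² + 5² + 2² = 33
33 = (2,1)_16 → 2² + 1² = 5
5 = (5)_16 → 5² = 25
25 = (1,9)_16 → 1² + 9² = 82

82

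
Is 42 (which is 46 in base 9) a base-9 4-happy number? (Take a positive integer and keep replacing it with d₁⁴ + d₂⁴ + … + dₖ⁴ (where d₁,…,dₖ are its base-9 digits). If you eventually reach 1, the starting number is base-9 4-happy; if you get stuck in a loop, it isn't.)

42 = (4,6)_9 → 1552
1552 = (2,1,1,4)_9 → 274
274 = (3,3,4)_9 → 418
418 = (5,1,4)_9 → 882
882 = (1,1,8,0)_9 → 4098
4098 = (5,5,5,3)_9 → 1956
1956 = (2,6,1,3)_9 → 1394
1394 = (1,8,1,8)_9 → 8194
8194 = (1,2,2,1,4)_9 → 290
290 = (3,5,2)_9 → 722
722 = (8,8,2)_9 → 8208
8208 = (1,2,2,3,0)_9 → 114
114 = (1,3,6)_9 → 1378
1378 = (1,8,0,1)_9 → 4098  — 4098 already seen; the sequence cycles without reaching 1.

not base-9 4-happy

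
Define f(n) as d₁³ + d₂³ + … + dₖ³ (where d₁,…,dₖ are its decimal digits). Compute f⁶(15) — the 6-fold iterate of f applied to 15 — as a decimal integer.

15 → 126
126 → 225
225 → 141
141 → 66
66 → 432
432 → 99

99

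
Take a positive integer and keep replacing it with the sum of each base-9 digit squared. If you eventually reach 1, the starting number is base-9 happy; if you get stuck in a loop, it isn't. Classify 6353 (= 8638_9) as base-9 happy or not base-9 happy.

6353 = (8,6,3,8)_9 → 8² + 6² + 3² + 8² = 173
173 = (2,1,2)_9 → 2² + 1² + 2² = 9
9 = (1,0)_9 → 1² + 0² = 1  — reached 1.

base-9 happy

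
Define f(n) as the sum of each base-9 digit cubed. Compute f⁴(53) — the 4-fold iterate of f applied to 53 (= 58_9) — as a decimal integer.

53 = (5,8)_9 → 5³ + 8³ = 125 + 512 = 637
637 = (7,7,7)_9 → 7³ + 7³ + 7³ = 343 + 343 + 343 = 1029
1029 = (1,3,6,3)_9 → 1³ + 3³ + 6³ + 3³ = 1 + 27 + 216 + 27 = 271
271 = (3,3,1)_9 → 3³ + 3³ + 1³ = 27 + 27 + 1 = 55

55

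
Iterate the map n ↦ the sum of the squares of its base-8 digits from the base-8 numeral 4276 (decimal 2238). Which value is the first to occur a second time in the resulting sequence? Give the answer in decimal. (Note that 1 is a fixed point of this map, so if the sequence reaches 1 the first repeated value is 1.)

1

2238 = (4,2,7,6)_8 → 4² + 2² + 7² + 6² = 105
105 = (1,5,1)_8 → 1² + 5² + 1² = 27
27 = (3,3)_8 → 3² + 3² = 18
18 = (2,2)_8 → 2² + 2² = 8
8 = (1,0)_8 → 1² + 0² = 1  — reached the fixed point 1.
1 → 1, so 1 is the first repeated value.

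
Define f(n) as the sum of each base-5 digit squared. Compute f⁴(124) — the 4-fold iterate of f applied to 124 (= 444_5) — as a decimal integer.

4

124 = (4,4,4)_5 → 48
48 = (1,4,3)_5 → 26
26 = (1,0,1)_5 → 2
2 = (2)_5 → 4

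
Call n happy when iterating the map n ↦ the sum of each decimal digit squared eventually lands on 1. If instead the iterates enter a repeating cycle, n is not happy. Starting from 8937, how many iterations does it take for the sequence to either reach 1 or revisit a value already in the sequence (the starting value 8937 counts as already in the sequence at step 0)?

8937 → 8² + 9² + 3² + 7² = 64 + 81 + 9 + 49 = 203
203 → 2² + 0² + 3² = 4 + 0 + 9 = 13
13 → 1² + 3² = 1 + 9 = 10
10 → 1² + 0² = 1 + 0 = 1  — reached 1.
That took 4 steps.

4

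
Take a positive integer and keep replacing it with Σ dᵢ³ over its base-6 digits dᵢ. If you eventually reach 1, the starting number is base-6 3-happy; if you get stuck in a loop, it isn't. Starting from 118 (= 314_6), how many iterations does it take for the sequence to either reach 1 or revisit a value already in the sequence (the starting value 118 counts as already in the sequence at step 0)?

7

118 = (3,1,4)_6 → 3³ + 1³ + 4³ = 92
92 = (2,3,2)_6 → 2³ + 3³ + 2³ = 43
43 = (1,1,1)_6 → 1³ + 1³ + 1³ = 3
3 = (3)_6 → 3³ = 27
27 = (4,3)_6 → 4³ + 3³ = 91
91 = (2,3,1)_6 → 2³ + 3³ + 1³ = 36
36 = (1,0,0)_6 → 1³ + 0³ + 0³ = 1  — reached 1.
That took 7 steps.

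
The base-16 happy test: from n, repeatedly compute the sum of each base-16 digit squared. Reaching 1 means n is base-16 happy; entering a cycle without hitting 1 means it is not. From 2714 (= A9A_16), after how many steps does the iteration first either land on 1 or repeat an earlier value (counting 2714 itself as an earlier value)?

2714 = (10,9,10)_16 → 10² + 9² + 10² = 100 + 81 + 100 = 281
281 = (1,1,9)_16 → 1² + 1² + 9² = 1 + 1 + 81 = 83
83 = (5,3)_16 → 5² + 3² = 25 + 9 = 34
34 = (2,2)_16 → 2² + 2² = 4 + 4 = 8
8 = (8)_16 → 8² = 64
64 = (4,0)_16 → 4² + 0² = 16 + 0 = 16
16 = (1,0)_16 → 1² + 0² = 1 + 0 = 1  — reached 1.
That took 7 steps.

7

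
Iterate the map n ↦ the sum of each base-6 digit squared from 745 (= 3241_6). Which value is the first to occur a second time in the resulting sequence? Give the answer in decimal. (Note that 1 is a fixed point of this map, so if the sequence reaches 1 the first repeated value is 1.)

25

745 = (3,2,4,1)_6 → 30
30 = (5,0)_6 → 25
25 = (4,1)_6 → 17
17 = (2,5)_6 → 29
29 = (4,5)_6 → 41
41 = (1,0,5)_6 → 26
26 = (4,2)_6 → 20
20 = (3,2)_6 → 13
13 = (2,1)_6 → 5
5 = (5)_6 → 25  — 25 already appeared earlier.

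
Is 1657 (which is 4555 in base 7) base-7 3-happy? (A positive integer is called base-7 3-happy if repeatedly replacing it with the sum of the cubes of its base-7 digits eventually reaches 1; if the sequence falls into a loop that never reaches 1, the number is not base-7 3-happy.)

base-7 3-happy

1657 = (4,5,5,5)_7 → 439
439 = (1,1,6,5)_7 → 343
343 = (1,0,0,0)_7 → 1  — reached 1.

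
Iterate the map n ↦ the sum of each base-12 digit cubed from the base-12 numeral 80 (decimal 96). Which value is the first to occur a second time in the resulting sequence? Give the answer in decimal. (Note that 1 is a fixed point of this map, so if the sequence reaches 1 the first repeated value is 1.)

512

96 = (8,0)_12 → 8³ + 0³ = 512
512 = (3,6,8)_12 → 3³ + 6³ + 8³ = 755
755 = (5,2,11)_12 → 5³ + 2³ + 11³ = 1464
1464 = (10,2,0)_12 → 10³ + 2³ + 0³ = 1008
1008 = (7,0,0)_12 → 7³ + 0³ + 0³ = 343
343 = (2,4,7)_12 → 2³ + 4³ + 7³ = 415
415 = (2,10,7)_12 → 2³ + 10³ + 7³ = 1351
1351 = (9,4,7)_12 → 9³ + 4³ + 7³ = 1136
1136 = (7,10,8)_12 → 7³ + 10³ + 8³ = 1855
1855 = (1,0,10,7)_12 → 1³ + 0³ + 10³ + 7³ = 1344
1344 = (9,4,0)_12 → 9³ + 4³ + 0³ = 793
793 = (5,6,1)_12 → 5³ + 6³ + 1³ = 342
342 = (2,4,6)_12 → 2³ + 4³ + 6³ = 288
288 = (2,0,0)_12 → 2³ + 0³ + 0³ = 8
8 = (8)_12 → 8³ = 512  — 512 already appeared earlier.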